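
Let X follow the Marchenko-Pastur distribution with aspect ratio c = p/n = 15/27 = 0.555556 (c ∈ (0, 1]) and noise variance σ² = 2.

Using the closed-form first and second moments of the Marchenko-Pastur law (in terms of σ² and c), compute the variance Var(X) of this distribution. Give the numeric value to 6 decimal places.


Recall the MP moments m_1 = E[X] = σ² and m_2 = E[X²] = σ⁴ (1 + c).
m_1 = E[X] = σ² = 2, so m_1² = 4.
m_2 = E[X²] = σ⁴ (1 + c) = 4 · (1 + 0.555556) = 4 · 1.555556 = 6.222222.
(Note m_2 − m_1² simplifies to c · σ⁴ = 0.555556 · 4.)

Var(X) = m_2 − m_1² = 6.222222 − 4 = 2.222222.


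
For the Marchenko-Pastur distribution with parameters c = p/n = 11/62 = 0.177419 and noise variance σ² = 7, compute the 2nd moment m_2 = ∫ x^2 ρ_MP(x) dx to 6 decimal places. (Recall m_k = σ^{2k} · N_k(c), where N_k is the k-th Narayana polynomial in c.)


E[X²] = σ⁴ (1 + c) (second MP moment). With σ² = 7 (so σ⁴ = 49) and c = 11/62 = 0.177419: E[X²] = 49 · (1 + 0.177419) = 49 · 1.177419.

So E[X^2] = 57.693548.


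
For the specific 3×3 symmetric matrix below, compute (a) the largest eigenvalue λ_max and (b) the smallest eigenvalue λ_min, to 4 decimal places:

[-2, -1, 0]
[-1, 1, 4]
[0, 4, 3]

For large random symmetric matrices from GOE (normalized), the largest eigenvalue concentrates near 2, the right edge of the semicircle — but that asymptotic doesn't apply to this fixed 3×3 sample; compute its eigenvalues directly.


Since M is real symmetric, all three eigenvalues are real; they are the roots of det(λI − M) = λ³ − (tr M) λ² + s λ − det M, where s is the sum of the principal 2×2 minors.
tr M = -2 + 1 + 3 = 2.
s = ((-2)·1 − (-1)²) + ((-2)·3 − 0²) + (1·3 − 4²) = -3 + (-6) + (-13) = -22.
det M (expand along row 1) = (-2)·(-13) − (-1)·(-3) + 0·(-4) = 23.
Characteristic polynomial: λ³ − 2λ² − 22λ − 23 = 0.
Substitute λ = y + (tr M)/3 = y + 0.666667 to remove the quadratic term: y³ + p·y + q = 0 with p = s − (tr M)²/3 = -23.333333 and q = −2(tr M)³/27 + (tr M)·s/3 − det M = -38.259259.
Three real roots ⇒ use the trigonometric (Viète) form: r = 2√(−p/3) = 5.577734, φ = arccos(3q/(p·r)) = arccos(0.881908) = 0.490902 rad.
y_k = r·cos(φ/3 − 2πk/3) for k = 0, 1, 2 gives y = 5.503225, -1.964708, -3.538517.
λ_k = y_k + 0.666667 gives λ = 6.1699, -1.2980, -2.8719 (check: the sum is 2.0000 = tr M).

Hence λ_max = 6.1699 and λ_min = -2.8719.


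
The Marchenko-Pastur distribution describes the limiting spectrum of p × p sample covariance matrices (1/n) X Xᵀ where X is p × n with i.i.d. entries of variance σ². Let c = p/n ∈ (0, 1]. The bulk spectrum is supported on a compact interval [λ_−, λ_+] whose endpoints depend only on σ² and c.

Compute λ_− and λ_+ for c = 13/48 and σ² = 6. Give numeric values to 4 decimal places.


c = 13/48 = 0.270833; √c = 0.520416.
λ_− = σ² (1 − √c)² = 6 · (1 − 0.520416)² = 6 · (0.479584)² = 1.380002.
λ_+ = σ² (1 + √c)² = 6 · (1 + 0.520416)² = 6 · (1.520416)² = 13.869998.

Rounded to 4 decimal places: λ_− ≈ 1.3800, λ_+ ≈ 13.8700.


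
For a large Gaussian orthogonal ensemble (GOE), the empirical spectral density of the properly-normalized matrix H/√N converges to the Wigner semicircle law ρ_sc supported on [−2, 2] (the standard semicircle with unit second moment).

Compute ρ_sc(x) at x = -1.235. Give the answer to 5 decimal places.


ρ_sc(x) = (1/(2π)) √(4 − x²). With x = -1.235:
  4 − x² = 4 − (-1.235)² = 4 − 1.525225 = 2.474775.
  √(4 − x²) = 1.573142.
  1/(2π) = 0.159155.
  ρ_sc(-1.235) = 0.159155 · 1.573142 = 0.250373.

Rounded to 5 decimal places: ρ_sc(-1.235) ≈ 0.25037.


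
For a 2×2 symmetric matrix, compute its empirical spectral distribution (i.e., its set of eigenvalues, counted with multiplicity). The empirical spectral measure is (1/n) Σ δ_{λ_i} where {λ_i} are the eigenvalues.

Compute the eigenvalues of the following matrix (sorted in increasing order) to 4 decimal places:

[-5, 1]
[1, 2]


Since M is real symmetric, both eigenvalues are real; they are the roots of det(λI − M) = λ² − (tr M) λ + det M.
tr M = -5 + 2 = -3.
det M = (-5)·2 − 1² = -10 − 1 = -11.
Characteristic polynomial: λ² + 3λ − 11 = 0.
Discriminant Δ = (tr M)² − 4·det M = 9 − (-44) = 53; √Δ = 7.280110.
λ = (tr M ± √Δ)/2 = (-3 ± 7.280110)/2, giving (tr M − √Δ)/2 = -5.1401 and (tr M + √Δ)/2 = 2.1401.

Eigenvalues sorted in increasing order: [-5.1401, 2.1401].


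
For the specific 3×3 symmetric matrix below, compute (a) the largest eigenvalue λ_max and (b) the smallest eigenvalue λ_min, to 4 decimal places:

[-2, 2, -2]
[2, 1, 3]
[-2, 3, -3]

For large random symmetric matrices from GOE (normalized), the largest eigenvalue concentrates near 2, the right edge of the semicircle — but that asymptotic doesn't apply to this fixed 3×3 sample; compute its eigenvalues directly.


Since M is real symmetric, all three eigenvalues are real; they are the roots of det(λI − M) = λ³ − (tr M) λ² + s λ − det M, where s is the sum of the principal 2×2 minors.
tr M = -2 + 1 + (-3) = -4.
s = ((-2)·1 − 2²) + ((-2)·(-3) − (-2)²) + (1·(-3) − 3²) = -6 + 2 + (-12) = -16.
det M (expand along row 1) = (-2)·(-12) − 2·0 + (-2)·8 = 8.
Characteristic polynomial: λ³ + 4λ² − 16λ − 8 = 0.
Substitute λ = y + (tr M)/3 = y − 1.333333 to remove the quadratic term: y³ + p·y + q = 0 with p = s − (tr M)²/3 = -21.333333 and q = −2(tr M)³/27 + (tr M)·s/3 − det M = 18.074074.
Three real roots ⇒ use the trigonometric (Viète) form: r = 2√(−p/3) = 5.333333, φ = arccos(3q/(p·r)) = arccos(-0.476562) = 2.067537 rad.
y_k = r·cos(φ/3 − 2πk/3) for k = 0, 1, 2 gives y = 4.116098, 0.879064, -4.995163.
λ_k = y_k − 1.333333 gives λ = 2.7828, -0.4543, -6.3285 (check: the sum is -4.0000 = tr M).

Hence λ_max = 2.7828 and λ_min = -6.3285.


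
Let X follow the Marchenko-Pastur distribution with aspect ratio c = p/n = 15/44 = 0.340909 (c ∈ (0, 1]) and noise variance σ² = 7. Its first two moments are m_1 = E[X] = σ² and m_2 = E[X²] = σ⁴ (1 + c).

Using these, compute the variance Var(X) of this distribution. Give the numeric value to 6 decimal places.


m_1 = E[X] = σ² = 7, so m_1² = 49.
m_2 = E[X²] = σ⁴ (1 + c) = 49 · (1 + 0.340909) = 49 · 1.340909 = 65.704545.
(Note m_2 − m_1² simplifies to c · σ⁴ = 0.340909 · 49.)

Var(X) = m_2 − m_1² = 65.704545 − 49 = 16.704545.


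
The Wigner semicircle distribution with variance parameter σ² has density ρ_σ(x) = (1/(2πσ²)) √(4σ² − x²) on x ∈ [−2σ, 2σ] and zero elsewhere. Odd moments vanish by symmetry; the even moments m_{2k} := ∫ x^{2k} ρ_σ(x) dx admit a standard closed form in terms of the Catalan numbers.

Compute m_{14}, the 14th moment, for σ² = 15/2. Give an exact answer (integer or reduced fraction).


By the scaled semicircle moment identity, m_{2k} = σ^{2k} · C_k with k = 7.
C_7 = (1/(k+1)) · C(2k, k) = (1/8) · C(14, 7) = (1/8) · 3432 = 429.
σ^{2k} = (σ²)^k = (15/2)^7 = 170859375/128.

Therefore m_{14} = σ^{14} · C_7 = (170859375/128) · 429 = 73298671875/128.


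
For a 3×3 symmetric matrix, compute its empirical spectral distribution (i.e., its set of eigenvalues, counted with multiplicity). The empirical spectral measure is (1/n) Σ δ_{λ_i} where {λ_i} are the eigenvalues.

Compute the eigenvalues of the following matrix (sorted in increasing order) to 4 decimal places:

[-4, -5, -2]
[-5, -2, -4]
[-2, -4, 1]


Since M is real symmetric, all three eigenvalues are real; they are the roots of det(λI − M) = λ³ − (tr M) λ² + s λ − det M, where s is the sum of the principal 2×2 minors.
tr M = -4 + (-2) + 1 = -5.
s = ((-4)·(-2) − (-5)²) + ((-4)·1 − (-2)²) + ((-2)·1 − (-4)²) = -17 + (-8) + (-18) = -43.
det M (expand along row 1) = (-4)·(-18) − (-5)·(-13) + (-2)·16 = -25.
Characteristic polynomial: λ³ + 5λ² − 43λ + 25 = 0.
Substitute λ = y + (tr M)/3 = y − 1.666667 to remove the quadratic term: y³ + p·y + q = 0 with p = s − (tr M)²/3 = -51.333333 and q = −2(tr M)³/27 + (tr M)·s/3 − det M = 105.925926.
Three real roots ⇒ use the trigonometric (Viète) form: r = 2√(−p/3) = 8.273116, φ = arccos(3q/(p·r)) = arccos(-0.748264) = 2.416238 rad.
y_k = r·cos(φ/3 − 2πk/3) for k = 0, 1, 2 gives y = 5.731728, 2.300741, -8.032469.
λ_k = y_k − 1.666667 gives λ = 4.0651, 0.6341, -9.6991 (check: the sum is -5.0000 = tr M).

Eigenvalues sorted in increasing order: [-9.6991, 0.6341, 4.0651].


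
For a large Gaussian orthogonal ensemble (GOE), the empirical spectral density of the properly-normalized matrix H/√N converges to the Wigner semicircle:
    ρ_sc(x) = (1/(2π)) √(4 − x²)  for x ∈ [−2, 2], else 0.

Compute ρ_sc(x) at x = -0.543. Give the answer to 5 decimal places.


ρ_sc(x) = (1/(2π)) √(4 − x²). With x = -0.543:
  4 − x² = 4 − (-0.543)² = 4 − 0.294849 = 3.705151.
  √(4 − x²) = 1.924877.
  1/(2π) = 0.159155.
  ρ_sc(-0.543) = 0.159155 · 1.924877 = 0.306354.

Rounded to 5 decimal places: ρ_sc(-0.543) ≈ 0.30635.


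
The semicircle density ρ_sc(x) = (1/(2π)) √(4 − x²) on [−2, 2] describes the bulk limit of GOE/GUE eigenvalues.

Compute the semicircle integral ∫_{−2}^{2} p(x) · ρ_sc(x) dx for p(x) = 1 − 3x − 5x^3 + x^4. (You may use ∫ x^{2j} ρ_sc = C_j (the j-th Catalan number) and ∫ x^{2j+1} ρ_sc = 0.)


Write p(x) = Σ a_i x^i, split into monomials and integrate each against ρ_sc separately.
Using ∫ x^{2j} ρ_sc = C_j = (1/(j+1)) C(2j, j) (Catalan numbers) and ∫ x^{2j+1} ρ_sc = 0 (odd monomials vanish by symmetry):
  i = 0 (even): a_0 · C_{0} = 1 · 1 = 1
  i = 1 (odd): ∫ x^1 ρ_sc = 0 (vanishes)
  i = 3 (odd): ∫ x^3 ρ_sc = 0 (vanishes)
  i = 4 (even): a_4 · C_{2} = 1 · 2 = 2

Summing the contributions: ∫_{−2}^{2} p(x) ρ_sc(x) dx = 1 + 2 = 3.


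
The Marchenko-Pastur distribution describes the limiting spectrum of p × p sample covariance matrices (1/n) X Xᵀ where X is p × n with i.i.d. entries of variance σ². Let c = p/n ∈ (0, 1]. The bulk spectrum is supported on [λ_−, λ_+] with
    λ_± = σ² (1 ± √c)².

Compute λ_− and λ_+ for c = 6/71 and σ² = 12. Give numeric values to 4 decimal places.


c = 6/71 = 0.084507; √c = 0.290701.
λ_− = σ² (1 − √c)² = 12 · (1 − 0.290701)² = 12 · (0.709299)² = 6.037262.
λ_+ = σ² (1 + √c)² = 12 · (1 + 0.290701)² = 12 · (1.290701)² = 19.990907.

Rounded to 4 decimal places: λ_− ≈ 6.0373, λ_+ ≈ 19.9909.


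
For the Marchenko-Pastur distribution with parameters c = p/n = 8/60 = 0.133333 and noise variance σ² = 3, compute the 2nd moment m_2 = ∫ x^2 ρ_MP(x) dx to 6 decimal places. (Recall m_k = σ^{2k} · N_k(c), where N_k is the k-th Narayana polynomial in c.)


E[X²] = σ⁴ (1 + c) (second MP moment). With σ² = 3 (so σ⁴ = 9) and c = 8/60 = 0.133333: E[X²] = 9 · (1 + 0.133333) = 9 · 1.133333.

So E[X^2] = 10.200000.


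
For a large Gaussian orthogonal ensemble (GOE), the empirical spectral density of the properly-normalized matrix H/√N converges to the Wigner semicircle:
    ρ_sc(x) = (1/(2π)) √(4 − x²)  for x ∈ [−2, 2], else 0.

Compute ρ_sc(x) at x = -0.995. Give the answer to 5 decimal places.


ρ_sc(x) = (1/(2π)) √(4 − x²). With x = -0.995:
  4 − x² = 4 − (-0.995)² = 4 − 0.990025 = 3.009975.
  √(4 − x²) = 1.734928.
  1/(2π) = 0.159155.
  ρ_sc(-0.995) = 0.159155 · 1.734928 = 0.276122.

Rounded to 5 decimal places: ρ_sc(-0.995) ≈ 0.27612.


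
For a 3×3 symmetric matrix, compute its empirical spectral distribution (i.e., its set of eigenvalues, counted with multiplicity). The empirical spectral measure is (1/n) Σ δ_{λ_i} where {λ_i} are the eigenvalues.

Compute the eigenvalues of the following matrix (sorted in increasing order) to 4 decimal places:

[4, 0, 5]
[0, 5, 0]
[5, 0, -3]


Since M is real symmetric, all three eigenvalues are real; they are the roots of det(λI − M) = λ³ − (tr M) λ² + s λ − det M, where s is the sum of the principal 2×2 minors.
tr M = 4 + 5 + (-3) = 6.
s = (4·5 − 0²) + (4·(-3) − 5²) + (5·(-3) − 0²) = 20 + (-37) + (-15) = -32.
det M (expand along row 1) = 4·(-15) − 0·0 + 5·(-25) = -185.
Characteristic polynomial: λ³ − 6λ² − 32λ + 185 = 0.
Substitute λ = y + (tr M)/3 = y + 2.000000 to remove the quadratic term: y³ + p·y + q = 0 with p = s − (tr M)²/3 = -44.000000 and q = −2(tr M)³/27 + (tr M)·s/3 − det M = 105.000000.
Three real roots ⇒ use the trigonometric (Viète) form: r = 2√(−p/3) = 7.659417, φ = arccos(3q/(p·r)) = arccos(-0.934678) = 2.778149 rad.
y_k = r·cos(φ/3 − 2πk/3) for k = 0, 1, 2 gives y = 4.603278, 3.000000, -7.603278.
λ_k = y_k + 2.000000 gives λ = 6.6033, 5.0000, -5.6033 (check: the sum is 6.0000 = tr M).

Eigenvalues sorted in increasing order: [-5.6033, 5.0000, 6.6033].


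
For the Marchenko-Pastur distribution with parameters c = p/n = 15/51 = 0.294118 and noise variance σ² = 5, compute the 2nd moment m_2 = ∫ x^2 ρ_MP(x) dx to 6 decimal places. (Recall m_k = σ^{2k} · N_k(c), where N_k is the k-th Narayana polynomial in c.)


E[X²] = σ⁴ (1 + c) (second MP moment). With σ² = 5 (so σ⁴ = 25) and c = 15/51 = 0.294118: E[X²] = 25 · (1 + 0.294118) = 25 · 1.294118.

So E[X^2] = 32.352941.


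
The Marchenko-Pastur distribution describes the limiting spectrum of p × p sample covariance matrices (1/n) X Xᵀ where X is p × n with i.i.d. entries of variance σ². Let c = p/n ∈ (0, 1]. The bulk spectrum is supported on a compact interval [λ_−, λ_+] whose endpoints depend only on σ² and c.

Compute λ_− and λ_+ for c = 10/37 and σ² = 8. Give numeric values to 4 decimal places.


c = 10/37 = 0.270270; √c = 0.519875.
λ_− = σ² (1 − √c)² = 8 · (1 − 0.519875)² = 8 · (0.480125)² = 1.844158.
λ_+ = σ² (1 + √c)² = 8 · (1 + 0.519875)² = 8 · (1.519875)² = 18.480166.

Rounded to 4 decimal places: λ_− ≈ 1.8442, λ_+ ≈ 18.4802.


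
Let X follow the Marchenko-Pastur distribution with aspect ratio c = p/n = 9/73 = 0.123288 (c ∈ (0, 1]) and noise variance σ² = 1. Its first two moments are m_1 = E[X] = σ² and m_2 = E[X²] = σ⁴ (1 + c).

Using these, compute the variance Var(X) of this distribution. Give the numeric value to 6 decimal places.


m_1 = E[X] = σ² = 1, so m_1² = 1.
m_2 = E[X²] = σ⁴ (1 + c) = 1 · (1 + 0.123288) = 1 · 1.123288 = 1.123288.
(Note m_2 − m_1² simplifies to c · σ⁴ = 0.123288 · 1.)

Var(X) = m_2 − m_1² = 1.123288 − 1 = 0.123288.


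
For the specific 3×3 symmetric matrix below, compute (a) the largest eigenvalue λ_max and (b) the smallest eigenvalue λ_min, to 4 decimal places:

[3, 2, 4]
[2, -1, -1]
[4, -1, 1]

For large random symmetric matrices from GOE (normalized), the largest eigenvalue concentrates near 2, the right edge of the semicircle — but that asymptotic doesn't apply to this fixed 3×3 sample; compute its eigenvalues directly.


Since M is real symmetric, all three eigenvalues are real; they are the roots of det(λI − M) = λ³ − (tr M) λ² + s λ − det M, where s is the sum of the principal 2×2 minors.
tr M = 3 + (-1) + 1 = 3.
s = (3·(-1) − 2²) + (3·1 − 4²) + ((-1)·1 − (-1)²) = -7 + (-13) + (-2) = -22.
det M (expand along row 1) = 3·(-2) − 2·6 + 4·2 = -10.
Characteristic polynomial: λ³ − 3λ² − 22λ + 10 = 0.
Substitute λ = y + (tr M)/3 = y + 1.000000 to remove the quadratic term: y³ + p·y + q = 0 with p = s − (tr M)²/3 = -25.000000 and q = −2(tr M)³/27 + (tr M)·s/3 − det M = -14.000000.
Three real roots ⇒ use the trigonometric (Viète) form: r = 2√(−p/3) = 5.773503, φ = arccos(3q/(p·r)) = arccos(0.290985) = 1.275541 rad.
y_k = r·cos(φ/3 − 2πk/3) for k = 0, 1, 2 gives y = 5.259456, -0.567303, -4.692152.
λ_k = y_k + 1.000000 gives λ = 6.2595, 0.4327, -3.6922 (check: the sum is 3.0000 = tr M).

Hence λ_max = 6.2595 and λ_min = -3.6922.


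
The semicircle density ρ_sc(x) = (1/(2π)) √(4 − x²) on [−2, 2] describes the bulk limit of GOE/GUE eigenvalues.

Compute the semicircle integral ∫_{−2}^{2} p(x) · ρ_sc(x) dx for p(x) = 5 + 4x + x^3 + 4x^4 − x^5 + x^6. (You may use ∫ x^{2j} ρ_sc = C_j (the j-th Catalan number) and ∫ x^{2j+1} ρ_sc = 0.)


Write p(x) = Σ a_i x^i, split into monomials and integrate each against ρ_sc separately.
Using ∫ x^{2j} ρ_sc = C_j = (1/(j+1)) C(2j, j) (Catalan numbers) and ∫ x^{2j+1} ρ_sc = 0 (odd monomials vanish by symmetry):
  i = 0 (even): a_0 · C_{0} = 5 · 1 = 5
  i = 1 (odd): ∫ x^1 ρ_sc = 0 (vanishes)
  i = 3 (odd): ∫ x^3 ρ_sc = 0 (vanishes)
  i = 4 (even): a_4 · C_{2} = 4 · 2 = 8
  i = 5 (odd): ∫ x^5 ρ_sc = 0 (vanishes)
  i = 6 (even): a_6 · C_{3} = 1 · 5 = 5

Summing the contributions: ∫_{−2}^{2} p(x) ρ_sc(x) dx = 5 + 8 + 5 = 18.


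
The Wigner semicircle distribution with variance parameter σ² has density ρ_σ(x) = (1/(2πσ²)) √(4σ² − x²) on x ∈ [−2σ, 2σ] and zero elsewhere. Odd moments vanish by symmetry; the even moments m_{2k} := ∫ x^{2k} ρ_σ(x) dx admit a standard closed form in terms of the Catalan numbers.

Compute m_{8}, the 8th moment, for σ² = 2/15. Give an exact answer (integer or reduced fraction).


By the scaled semicircle moment identity, m_{2k} = σ^{2k} · C_k with k = 4.
C_4 = (1/(k+1)) · C(2k, k) = (1/5) · C(8, 4) = (1/5) · 70 = 14.
σ^{2k} = (σ²)^k = (2/15)^4 = 16/50625.

Therefore m_{8} = σ^{8} · C_4 = (16/50625) · 14 = 224/50625.


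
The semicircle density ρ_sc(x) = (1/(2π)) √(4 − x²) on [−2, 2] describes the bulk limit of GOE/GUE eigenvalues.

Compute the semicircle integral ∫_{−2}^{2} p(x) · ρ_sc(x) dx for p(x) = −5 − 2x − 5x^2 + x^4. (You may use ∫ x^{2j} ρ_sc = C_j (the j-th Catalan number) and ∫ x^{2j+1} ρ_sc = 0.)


Write p(x) = Σ a_i x^i, split into monomials and integrate each against ρ_sc separately.
Using ∫ x^{2j} ρ_sc = C_j = (1/(j+1)) C(2j, j) (Catalan numbers) and ∫ x^{2j+1} ρ_sc = 0 (odd monomials vanish by symmetry):
  i = 0 (even): a_0 · C_{0} = -5 · 1 = -5
  i = 1 (odd): ∫ x^1 ρ_sc = 0 (vanishes)
  i = 2 (even): a_2 · C_{1} = -5 · 1 = -5
  i = 4 (even): a_4 · C_{2} = 1 · 2 = 2

Summing the contributions: ∫_{−2}^{2} p(x) ρ_sc(x) dx = (-5) + (-5) + 2 = -8.


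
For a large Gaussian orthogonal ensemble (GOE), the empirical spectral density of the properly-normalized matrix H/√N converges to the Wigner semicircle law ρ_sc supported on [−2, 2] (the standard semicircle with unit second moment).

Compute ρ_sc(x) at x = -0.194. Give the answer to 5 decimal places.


ρ_sc(x) = (1/(2π)) √(4 − x²). With x = -0.194:
  4 − x² = 4 − (-0.194)² = 4 − 0.037636 = 3.962364.
  √(4 − x²) = 1.990569.
  1/(2π) = 0.159155.
  ρ_sc(-0.194) = 0.159155 · 1.990569 = 0.316809.

Rounded to 5 decimal places: ρ_sc(-0.194) ≈ 0.31681.


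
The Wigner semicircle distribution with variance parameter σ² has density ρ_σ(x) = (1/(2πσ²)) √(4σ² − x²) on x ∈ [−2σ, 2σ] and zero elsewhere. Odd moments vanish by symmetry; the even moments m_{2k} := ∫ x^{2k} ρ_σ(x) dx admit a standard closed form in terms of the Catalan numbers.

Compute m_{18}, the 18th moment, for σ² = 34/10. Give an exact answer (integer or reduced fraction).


By the scaled semicircle moment identity, m_{2k} = σ^{2k} · C_k with k = 9.
C_9 = (1/(k+1)) · C(2k, k) = (1/10) · C(18, 9) = (1/10) · 48620 = 4862.
σ^{2k} = (σ²)^k = (34/10)^9 = 118587876497/1953125.

Therefore m_{18} = σ^{18} · C_9 = (118587876497/1953125) · 4862 = 576574255528414/1953125.


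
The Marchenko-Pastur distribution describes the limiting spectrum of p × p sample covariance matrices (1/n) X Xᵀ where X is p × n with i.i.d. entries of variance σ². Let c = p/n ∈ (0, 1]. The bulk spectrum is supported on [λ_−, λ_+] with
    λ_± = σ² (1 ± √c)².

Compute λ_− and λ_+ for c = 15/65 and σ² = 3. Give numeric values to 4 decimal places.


c = 15/65 = 0.230769; √c = 0.480384.
λ_− = σ² (1 − √c)² = 3 · (1 − 0.480384)² = 3 · (0.519616)² = 0.810001.
λ_+ = σ² (1 + √c)² = 3 · (1 + 0.480384)² = 3 · (1.480384)² = 6.574614.

Rounded to 4 decimal places: λ_− ≈ 0.8100, λ_+ ≈ 6.5746.


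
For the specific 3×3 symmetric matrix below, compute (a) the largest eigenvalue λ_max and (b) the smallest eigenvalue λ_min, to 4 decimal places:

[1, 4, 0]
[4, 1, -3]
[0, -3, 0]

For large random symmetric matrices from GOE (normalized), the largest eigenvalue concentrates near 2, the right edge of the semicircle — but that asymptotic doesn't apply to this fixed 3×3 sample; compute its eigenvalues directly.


Since M is real symmetric, all three eigenvalues are real; they are the roots of det(λI − M) = λ³ − (tr M) λ² + s λ − det M, where s is the sum of the principal 2×2 minors.
tr M = 1 + 1 + 0 = 2.
s = (1·1 − 4²) + (1·0 − 0²) + (1·0 − (-3)²) = -15 + 0 + (-9) = -24.
det M (expand along row 1) = 1·(-9) − 4·0 + 0·(-12) = -9.
Characteristic polynomial: λ³ − 2λ² − 24λ + 9 = 0.
Substitute λ = y + (tr M)/3 = y + 0.666667 to remove the quadratic term: y³ + p·y + q = 0 with p = s − (tr M)²/3 = -25.333333 and q = −2(tr M)³/27 + (tr M)·s/3 − det M = -7.592593.
Three real roots ⇒ use the trigonometric (Viète) form: r = 2√(−p/3) = 5.811865, φ = arccos(3q/(p·r)) = arccos(0.154705) = 1.415468 rad.
y_k = r·cos(φ/3 − 2πk/3) for k = 0, 1, 2 gives y = 5.176869, -0.300782, -4.876087.
λ_k = y_k + 0.666667 gives λ = 5.8435, 0.3659, -4.2094 (check: the sum is 2.0000 = tr M).

Hence λ_max = 5.8435 and λ_min = -4.2094.


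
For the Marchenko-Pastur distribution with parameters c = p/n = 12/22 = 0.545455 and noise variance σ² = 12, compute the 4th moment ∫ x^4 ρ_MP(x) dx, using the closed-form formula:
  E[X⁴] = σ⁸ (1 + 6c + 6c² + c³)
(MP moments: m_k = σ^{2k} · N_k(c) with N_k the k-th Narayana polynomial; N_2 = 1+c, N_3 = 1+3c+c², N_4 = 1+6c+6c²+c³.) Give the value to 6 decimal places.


E[X⁴] = σ⁸ (1 + 6c + 6c² + c³) (fourth MP moment). With σ² = 12 (so σ⁸ = 20736) and c = 12/22 = 0.545455: E[X⁴] = 20736 · (1 + 6·0.545455 + 6·(0.545455)² + (0.545455)³) = 20736 · 6.220135.

So E[X^4] = 128980.724267.


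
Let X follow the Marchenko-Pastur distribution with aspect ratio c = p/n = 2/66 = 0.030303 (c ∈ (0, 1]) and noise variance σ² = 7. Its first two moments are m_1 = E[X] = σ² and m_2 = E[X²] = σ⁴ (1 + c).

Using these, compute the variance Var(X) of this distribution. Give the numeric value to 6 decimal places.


m_1 = E[X] = σ² = 7, so m_1² = 49.
m_2 = E[X²] = σ⁴ (1 + c) = 49 · (1 + 0.030303) = 49 · 1.030303 = 50.484848.
(Note m_2 − m_1² simplifies to c · σ⁴ = 0.030303 · 49.)

Var(X) = m_2 − m_1² = 50.484848 − 49 = 1.484848.


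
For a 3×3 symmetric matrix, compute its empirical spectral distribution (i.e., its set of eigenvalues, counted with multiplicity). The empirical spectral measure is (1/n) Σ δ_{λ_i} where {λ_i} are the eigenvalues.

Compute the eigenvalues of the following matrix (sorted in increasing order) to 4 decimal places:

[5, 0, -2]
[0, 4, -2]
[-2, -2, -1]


Since M is real symmetric, all three eigenvalues are real; they are the roots of det(λI − M) = λ³ − (tr M) λ² + s λ − det M, where s is the sum of the principal 2×2 minors.
tr M = 5 + 4 + (-1) = 8.
s = (5·4 − 0²) + (5·(-1) − (-2)²) + (4·(-1) − (-2)²) = 20 + (-9) + (-8) = 3.
det M (expand along row 1) = 5·(-8) − 0·(-4) + (-2)·8 = -56.
Characteristic polynomial: λ³ − 8λ² + 3λ + 56 = 0.
Substitute λ = y + (tr M)/3 = y + 2.666667 to remove the quadratic term: y³ + p·y + q = 0 with p = s − (tr M)²/3 = -18.333333 and q = −2(tr M)³/27 + (tr M)·s/3 − det M = 26.074074.
Three real roots ⇒ use the trigonometric (Viète) form: r = 2√(−p/3) = 4.944132, φ = arccos(3q/(p·r)) = arccos(-0.862976) = 2.611927 rad.
y_k = r·cos(φ/3 − 2πk/3) for k = 0, 1, 2 gives y = 3.185680, 1.681593, -4.867274.
λ_k = y_k + 2.666667 gives λ = 5.8523, 4.3483, -2.2006 (check: the sum is 8.0000 = tr M).

Eigenvalues sorted in increasing order: [-2.2006, 4.3483, 5.8523].


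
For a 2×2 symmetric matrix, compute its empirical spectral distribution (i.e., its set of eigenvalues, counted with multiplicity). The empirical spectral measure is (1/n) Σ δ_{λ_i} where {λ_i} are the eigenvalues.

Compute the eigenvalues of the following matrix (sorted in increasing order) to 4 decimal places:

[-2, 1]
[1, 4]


Since M is real symmetric, both eigenvalues are real; they are the roots of det(λI − M) = λ² − (tr M) λ + det M.
tr M = -2 + 4 = 2.
det M = (-2)·4 − 1² = -8 − 1 = -9.
Characteristic polynomial: λ² − 2λ − 9 = 0.
Discriminant Δ = (tr M)² − 4·det M = 4 − (-36) = 40; √Δ = 6.324555.
λ = (tr M ± √Δ)/2 = (2 ± 6.324555)/2, giving (tr M − √Δ)/2 = -2.1623 and (tr M + √Δ)/2 = 4.1623.

Eigenvalues sorted in increasing order: [-2.1623, 4.1623].


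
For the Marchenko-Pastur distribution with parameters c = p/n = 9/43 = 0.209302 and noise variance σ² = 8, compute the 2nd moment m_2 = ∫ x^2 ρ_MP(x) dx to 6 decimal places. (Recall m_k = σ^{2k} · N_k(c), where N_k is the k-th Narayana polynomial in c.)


E[X²] = σ⁴ (1 + c) (second MP moment). With σ² = 8 (so σ⁴ = 64) and c = 9/43 = 0.209302: E[X²] = 64 · (1 + 0.209302) = 64 · 1.209302.

So E[X^2] = 77.395349.


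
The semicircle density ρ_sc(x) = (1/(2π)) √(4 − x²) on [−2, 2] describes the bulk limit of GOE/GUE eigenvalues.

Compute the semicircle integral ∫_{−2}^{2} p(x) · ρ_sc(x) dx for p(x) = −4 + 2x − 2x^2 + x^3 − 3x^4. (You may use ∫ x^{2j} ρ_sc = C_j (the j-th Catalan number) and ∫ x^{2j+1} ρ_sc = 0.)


Write p(x) = Σ a_i x^i, split into monomials and integrate each against ρ_sc separately.
Using ∫ x^{2j} ρ_sc = C_j = (1/(j+1)) C(2j, j) (Catalan numbers) and ∫ x^{2j+1} ρ_sc = 0 (odd monomials vanish by symmetry):
  i = 0 (even): a_0 · C_{0} = -4 · 1 = -4
  i = 1 (odd): ∫ x^1 ρ_sc = 0 (vanishes)
  i = 2 (even): a_2 · C_{1} = -2 · 1 = -2
  i = 3 (odd): ∫ x^3 ρ_sc = 0 (vanishes)
  i = 4 (even): a_4 · C_{2} = -3 · 2 = -6

Summing the contributions: ∫_{−2}^{2} p(x) ρ_sc(x) dx = (-4) + (-2) + (-6) = -12.


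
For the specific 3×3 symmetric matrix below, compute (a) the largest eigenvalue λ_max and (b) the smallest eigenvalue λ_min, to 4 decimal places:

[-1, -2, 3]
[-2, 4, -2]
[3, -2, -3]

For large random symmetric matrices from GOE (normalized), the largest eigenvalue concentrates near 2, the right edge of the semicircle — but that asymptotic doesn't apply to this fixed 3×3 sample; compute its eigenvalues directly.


Since M is real symmetric, all three eigenvalues are real; they are the roots of det(λI − M) = λ³ − (tr M) λ² + s λ − det M, where s is the sum of the principal 2×2 minors.
tr M = -1 + 4 + (-3) = 0.
s = ((-1)·4 − (-2)²) + ((-1)·(-3) − 3²) + (4·(-3) − (-2)²) = -8 + (-6) + (-16) = -30.
det M (expand along row 1) = (-1)·(-16) − (-2)·12 + 3·(-8) = 16.
Characteristic polynomial: λ³ − 30λ − 16 = 0.
Substitute λ = y + (tr M)/3 = y + 0.000000 to remove the quadratic term: y³ + p·y + q = 0 with p = s − (tr M)²/3 = -30.000000 and q = −2(tr M)³/27 + (tr M)·s/3 − det M = -16.000000.
Three real roots ⇒ use the trigonometric (Viète) form: r = 2√(−p/3) = 6.324555, φ = arccos(3q/(p·r)) = arccos(0.252982) = 1.315035 rad.
y_k = r·cos(φ/3 − 2πk/3) for k = 0, 1, 2 gives y = 5.726603, -0.538540, -5.188063.
λ_k = y_k + 0.000000 gives λ = 5.7266, -0.5385, -5.1881 (check: the sum is 0.0000 = tr M).

Hence λ_max = 5.7266 and λ_min = -5.1881.


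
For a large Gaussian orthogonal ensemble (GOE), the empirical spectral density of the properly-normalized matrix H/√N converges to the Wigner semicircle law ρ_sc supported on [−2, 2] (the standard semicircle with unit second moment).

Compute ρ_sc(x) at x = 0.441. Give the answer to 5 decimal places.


ρ_sc(x) = (1/(2π)) √(4 − x²). With x = 0.441:
  4 − x² = 4 − (0.441)² = 4 − 0.194481 = 3.805519.
  √(4 − x²) = 1.950774.
  1/(2π) = 0.159155.
  ρ_sc(0.441) = 0.159155 · 1.950774 = 0.310475.

Rounded to 5 decimal places: ρ_sc(0.441) ≈ 0.31048.


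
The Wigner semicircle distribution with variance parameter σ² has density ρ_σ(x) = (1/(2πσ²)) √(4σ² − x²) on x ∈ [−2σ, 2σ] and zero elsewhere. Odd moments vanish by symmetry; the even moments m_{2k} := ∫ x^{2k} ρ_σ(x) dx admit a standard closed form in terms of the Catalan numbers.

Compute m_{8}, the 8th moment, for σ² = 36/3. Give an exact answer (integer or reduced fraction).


By the scaled semicircle moment identity, m_{2k} = σ^{2k} · C_k with k = 4.
C_4 = (1/(k+1)) · C(2k, k) = (1/5) · C(8, 4) = (1/5) · 70 = 14.
σ^{2k} = (σ²)^k = (36/3)^4 = 20736.

Therefore m_{8} = σ^{8} · C_4 = 20736 · 14 = 290304.


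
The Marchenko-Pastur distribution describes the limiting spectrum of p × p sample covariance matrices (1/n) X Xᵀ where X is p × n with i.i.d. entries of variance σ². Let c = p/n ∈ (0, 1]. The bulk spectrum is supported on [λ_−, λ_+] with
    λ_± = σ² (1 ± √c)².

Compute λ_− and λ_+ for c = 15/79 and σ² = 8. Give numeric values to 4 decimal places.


c = 15/79 = 0.189873; √c = 0.435745.
λ_− = σ² (1 − √c)² = 8 · (1 − 0.435745)² = 8 · (0.564255)² = 2.547073.
λ_+ = σ² (1 + √c)² = 8 · (1 + 0.435745)² = 8 · (1.435745)² = 16.490902.

Rounded to 4 decimal places: λ_− ≈ 2.5471, λ_+ ≈ 16.4909.


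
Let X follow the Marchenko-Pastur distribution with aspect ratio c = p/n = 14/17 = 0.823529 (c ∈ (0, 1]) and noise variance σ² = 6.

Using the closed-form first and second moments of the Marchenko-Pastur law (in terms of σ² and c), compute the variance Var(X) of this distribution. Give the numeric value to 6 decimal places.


Recall the MP moments m_1 = E[X] = σ² and m_2 = E[X²] = σ⁴ (1 + c).
m_1 = E[X] = σ² = 6, so m_1² = 36.
m_2 = E[X²] = σ⁴ (1 + c) = 36 · (1 + 0.823529) = 36 · 1.823529 = 65.647059.
(Note m_2 − m_1² simplifies to c · σ⁴ = 0.823529 · 36.)

Var(X) = m_2 − m_1² = 65.647059 − 36 = 29.647059.


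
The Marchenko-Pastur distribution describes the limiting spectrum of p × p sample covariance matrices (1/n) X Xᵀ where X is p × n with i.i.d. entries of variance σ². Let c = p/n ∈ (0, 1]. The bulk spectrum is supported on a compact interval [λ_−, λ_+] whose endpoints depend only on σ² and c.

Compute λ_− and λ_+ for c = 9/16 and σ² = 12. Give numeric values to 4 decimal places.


c = 9/16 = 0.562500; √c = 0.750000.
λ_− = σ² (1 − √c)² = 12 · (1 − 0.750000)² = 12 · (0.250000)² = 0.750000.
λ_+ = σ² (1 + √c)² = 12 · (1 + 0.750000)² = 12 · (1.750000)² = 36.750000.

Rounded to 4 decimal places: λ_− ≈ 0.7500, λ_+ ≈ 36.7500.


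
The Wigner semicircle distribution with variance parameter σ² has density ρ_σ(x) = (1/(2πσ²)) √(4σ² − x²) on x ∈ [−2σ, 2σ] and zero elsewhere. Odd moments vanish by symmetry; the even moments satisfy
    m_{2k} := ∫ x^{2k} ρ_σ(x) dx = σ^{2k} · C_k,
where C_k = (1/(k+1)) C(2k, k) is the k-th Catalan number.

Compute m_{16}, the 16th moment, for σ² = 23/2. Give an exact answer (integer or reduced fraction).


By the scaled semicircle moment identity, m_{2k} = σ^{2k} · C_k with k = 8.
C_8 = (1/(k+1)) · C(2k, k) = (1/9) · C(16, 8) = (1/9) · 12870 = 1430.
σ^{2k} = (σ²)^k = (23/2)^8 = 78310985281/256.

Therefore m_{16} = σ^{16} · C_8 = (78310985281/256) · 1430 = 55992354475915/128.


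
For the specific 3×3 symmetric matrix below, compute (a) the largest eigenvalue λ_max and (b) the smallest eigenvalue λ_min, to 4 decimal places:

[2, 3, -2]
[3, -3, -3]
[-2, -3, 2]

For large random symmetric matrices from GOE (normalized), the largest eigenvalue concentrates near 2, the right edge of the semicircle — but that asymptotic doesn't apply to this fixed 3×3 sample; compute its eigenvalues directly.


Since M is real symmetric, all three eigenvalues are real; they are the roots of det(λI − M) = λ³ − (tr M) λ² + s λ − det M, where s is the sum of the principal 2×2 minors.
tr M = 2 + (-3) + 2 = 1.
s = (2·(-3) − 3²) + (2·2 − (-2)²) + ((-3)·2 − (-3)²) = -15 + 0 + (-15) = -30.
det M (expand along row 1) = 2·(-15) − 3·0 + (-2)·(-15) = 0.
Characteristic polynomial: λ³ − λ² − 30λ = 0.
Substitute λ = y + (tr M)/3 = y + 0.333333 to remove the quadratic term: y³ + p·y + q = 0 with p = s − (tr M)²/3 = -30.333333 and q = −2(tr M)³/27 + (tr M)·s/3 − det M = -10.074074.
Three real roots ⇒ use the trigonometric (Viète) form: r = 2√(−p/3) = 6.359595, φ = arccos(3q/(p·r)) = arccos(0.156667) = 1.413482 rad.
y_k = r·cos(φ/3 − 2πk/3) for k = 0, 1, 2 gives y = 5.666667, -0.333333, -5.333333.
λ_k = y_k + 0.333333 gives λ = 6.0000, 0.0000, -5.0000 (check: the sum is 1.0000 = tr M).

Hence λ_max = 6.0000 and λ_min = -5.0000.


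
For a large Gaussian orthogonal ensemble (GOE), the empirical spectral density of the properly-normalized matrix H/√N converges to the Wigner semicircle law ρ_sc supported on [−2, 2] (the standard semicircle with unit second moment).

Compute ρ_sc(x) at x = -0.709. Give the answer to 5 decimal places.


ρ_sc(x) = (1/(2π)) √(4 − x²). With x = -0.709:
  4 − x² = 4 − (-0.709)² = 4 − 0.502681 = 3.497319.
  √(4 − x²) = 1.870112.
  1/(2π) = 0.159155.
  ρ_sc(-0.709) = 0.159155 · 1.870112 = 0.297638.

Rounded to 5 decimal places: ρ_sc(-0.709) ≈ 0.29764.


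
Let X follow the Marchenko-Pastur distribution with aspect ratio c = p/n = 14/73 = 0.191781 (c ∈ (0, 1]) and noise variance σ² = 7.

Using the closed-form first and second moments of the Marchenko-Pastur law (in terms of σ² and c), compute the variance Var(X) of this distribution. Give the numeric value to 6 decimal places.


Recall the MP moments m_1 = E[X] = σ² and m_2 = E[X²] = σ⁴ (1 + c).
m_1 = E[X] = σ² = 7, so m_1² = 49.
m_2 = E[X²] = σ⁴ (1 + c) = 49 · (1 + 0.191781) = 49 · 1.191781 = 58.397260.
(Note m_2 − m_1² simplifies to c · σ⁴ = 0.191781 · 49.)

Var(X) = m_2 − m_1² = 58.397260 − 49 = 9.397260.


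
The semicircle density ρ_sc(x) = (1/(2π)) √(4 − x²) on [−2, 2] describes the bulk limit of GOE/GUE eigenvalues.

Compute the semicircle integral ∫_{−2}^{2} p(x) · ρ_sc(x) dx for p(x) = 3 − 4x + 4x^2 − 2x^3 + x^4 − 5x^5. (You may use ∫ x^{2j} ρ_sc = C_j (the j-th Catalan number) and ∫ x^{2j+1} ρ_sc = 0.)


Write p(x) = Σ a_i x^i, split into monomials and integrate each against ρ_sc separately.
Using ∫ x^{2j} ρ_sc = C_j = (1/(j+1)) C(2j, j) (Catalan numbers) and ∫ x^{2j+1} ρ_sc = 0 (odd monomials vanish by symmetry):
  i = 0 (even): a_0 · C_{0} = 3 · 1 = 3
  i = 1 (odd): ∫ x^1 ρ_sc = 0 (vanishes)
  i = 2 (even): a_2 · C_{1} = 4 · 1 = 4
  i = 3 (odd): ∫ x^3 ρ_sc = 0 (vanishes)
  i = 4 (even): a_4 · C_{2} = 1 · 2 = 2
  i = 5 (odd): ∫ x^5 ρ_sc = 0 (vanishes)

Summing the contributions: ∫_{−2}^{2} p(x) ρ_sc(x) dx = 3 + 4 + 2 = 9.


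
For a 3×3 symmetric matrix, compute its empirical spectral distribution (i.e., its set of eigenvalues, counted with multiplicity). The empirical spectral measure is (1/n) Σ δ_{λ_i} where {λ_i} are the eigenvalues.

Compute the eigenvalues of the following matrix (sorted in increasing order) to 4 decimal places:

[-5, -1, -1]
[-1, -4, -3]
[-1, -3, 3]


Since M is real symmetric, all three eigenvalues are real; they are the roots of det(λI − M) = λ³ − (tr M) λ² + s λ − det M, where s is the sum of the principal 2×2 minors.
tr M = -5 + (-4) + 3 = -6.
s = ((-5)·(-4) − (-1)²) + ((-5)·3 − (-1)²) + ((-4)·3 − (-3)²) = 19 + (-16) + (-21) = -18.
det M (expand along row 1) = (-5)·(-21) − (-1)·(-6) + (-1)·(-1) = 100.
Characteristic polynomial: λ³ + 6λ² − 18λ − 100 = 0.
Substitute λ = y + (tr M)/3 = y − 2.000000 to remove the quadratic term: y³ + p·y + q = 0 with p = s − (tr M)²/3 = -30.000000 and q = −2(tr M)³/27 + (tr M)·s/3 − det M = -48.000000.
Three real roots ⇒ use the trigonometric (Viète) form: r = 2√(−p/3) = 6.324555, φ = arccos(3q/(p·r)) = arccos(0.758947) = 0.709102 rad.
y_k = r·cos(φ/3 − 2πk/3) for k = 0, 1, 2 gives y = 6.148701, -1.791734, -4.356967.
λ_k = y_k − 2.000000 gives λ = 4.1487, -3.7917, -6.3570 (check: the sum is -6.0000 = tr M).

Eigenvalues sorted in increasing order: [-6.3570, -3.7917, 4.1487].


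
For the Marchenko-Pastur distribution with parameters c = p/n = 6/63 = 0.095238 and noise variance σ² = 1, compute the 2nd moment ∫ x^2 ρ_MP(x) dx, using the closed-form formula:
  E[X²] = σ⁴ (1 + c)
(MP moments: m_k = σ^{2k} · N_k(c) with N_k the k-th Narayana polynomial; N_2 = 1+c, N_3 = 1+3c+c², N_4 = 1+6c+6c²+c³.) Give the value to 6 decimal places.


E[X²] = σ⁴ (1 + c) (second MP moment). With σ² = 1 (so σ⁴ = 1) and c = 6/63 = 0.095238: E[X²] = 1 · (1 + 0.095238) = 1 · 1.095238.

So E[X^2] = 1.095238.


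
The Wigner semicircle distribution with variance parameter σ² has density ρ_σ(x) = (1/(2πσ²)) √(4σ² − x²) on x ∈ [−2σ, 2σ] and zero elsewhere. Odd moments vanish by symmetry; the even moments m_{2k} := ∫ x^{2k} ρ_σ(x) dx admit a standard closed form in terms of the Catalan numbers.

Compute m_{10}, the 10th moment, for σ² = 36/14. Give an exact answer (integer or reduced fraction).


By the scaled semicircle moment identity, m_{2k} = σ^{2k} · C_k with k = 5.
C_5 = (1/(k+1)) · C(2k, k) = (1/6) · C(10, 5) = (1/6) · 252 = 42.
σ^{2k} = (σ²)^k = (36/14)^5 = 1889568/16807.

Therefore m_{10} = σ^{10} · C_5 = (1889568/16807) · 42 = 11337408/2401.


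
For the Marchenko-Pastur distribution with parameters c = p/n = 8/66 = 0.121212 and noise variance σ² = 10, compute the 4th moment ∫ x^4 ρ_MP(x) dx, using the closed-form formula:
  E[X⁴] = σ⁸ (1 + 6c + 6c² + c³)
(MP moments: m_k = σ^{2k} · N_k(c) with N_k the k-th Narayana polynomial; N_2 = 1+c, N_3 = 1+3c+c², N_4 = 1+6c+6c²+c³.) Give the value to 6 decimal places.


E[X⁴] = σ⁸ (1 + 6c + 6c² + c³) (fourth MP moment). With σ² = 10 (so σ⁸ = 10000) and c = 8/66 = 0.121212: E[X⁴] = 10000 · (1 + 6·0.121212 + 6·(0.121212)² + (0.121212)³) = 10000 · 1.817208.

So E[X^4] = 18172.078916.


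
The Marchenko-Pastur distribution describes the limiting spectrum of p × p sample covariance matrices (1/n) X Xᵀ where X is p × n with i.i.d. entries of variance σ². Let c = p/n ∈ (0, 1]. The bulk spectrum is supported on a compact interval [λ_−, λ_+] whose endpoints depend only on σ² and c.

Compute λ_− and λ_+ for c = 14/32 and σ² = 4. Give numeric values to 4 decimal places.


c = 14/32 = 0.437500; √c = 0.661438.
λ_− = σ² (1 − √c)² = 4 · (1 − 0.661438)² = 4 · (0.338562)² = 0.458497.
λ_+ = σ² (1 + √c)² = 4 · (1 + 0.661438)² = 4 · (1.661438)² = 11.041503.

Rounded to 4 decimal places: λ_− ≈ 0.4585, λ_+ ≈ 11.0415.


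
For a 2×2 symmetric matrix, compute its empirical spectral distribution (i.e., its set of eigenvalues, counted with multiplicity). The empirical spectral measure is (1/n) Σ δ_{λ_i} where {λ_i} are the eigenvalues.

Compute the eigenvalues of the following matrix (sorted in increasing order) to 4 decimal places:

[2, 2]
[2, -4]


Since M is real symmetric, both eigenvalues are real; they are the roots of det(λI − M) = λ² − (tr M) λ + det M.
tr M = 2 + (-4) = -2.
det M = 2·(-4) − 2² = -8 − 4 = -12.
Characteristic polynomial: λ² + 2λ − 12 = 0.
Discriminant Δ = (tr M)² − 4·det M = 4 − (-48) = 52; √Δ = 7.211103.
λ = (tr M ± √Δ)/2 = (-2 ± 7.211103)/2, giving (tr M − √Δ)/2 = -4.6056 and (tr M + √Δ)/2 = 2.6056.

Eigenvalues sorted in increasing order: [-4.6056, 2.6056].
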